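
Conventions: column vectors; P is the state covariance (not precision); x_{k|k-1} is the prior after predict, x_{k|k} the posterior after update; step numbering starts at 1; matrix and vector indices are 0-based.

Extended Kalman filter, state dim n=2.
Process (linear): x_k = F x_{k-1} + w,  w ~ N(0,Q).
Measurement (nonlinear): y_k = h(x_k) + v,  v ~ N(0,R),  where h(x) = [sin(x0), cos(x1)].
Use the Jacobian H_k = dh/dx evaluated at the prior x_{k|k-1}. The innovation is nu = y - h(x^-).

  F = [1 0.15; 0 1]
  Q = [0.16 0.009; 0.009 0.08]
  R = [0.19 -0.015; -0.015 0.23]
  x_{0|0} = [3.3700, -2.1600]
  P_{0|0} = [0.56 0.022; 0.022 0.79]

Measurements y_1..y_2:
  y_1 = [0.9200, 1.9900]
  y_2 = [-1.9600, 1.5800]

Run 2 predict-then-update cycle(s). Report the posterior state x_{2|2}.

x_post = [4.1148, 0.3381]

step 1: x^-=[3.0460, -2.1600]  P^-=[0.7444 0.1495; 0.1495 0.8700]  H_jac=[-0.9954 0.0000; 0.0000 0.8314]  S=[0.9276 -0.1387; -0.1387 0.8313]  K=[-0.7963 0.0166; -0.0311 0.8649]  nu=[0.8246, 2.5457]  x^+=[2.4317, 0.0160]  P^+=[0.1522 0.0190; 0.0190 0.2398]
step 2: x^-=[2.4341, 0.0160]  P^-=[0.3233 0.0639; 0.0639 0.3198]  H_jac=[-0.7600 0.0000; 0.0000 -0.0160]  S=[0.3768 -0.0142; -0.0142 0.2301]  K=[-0.6539 -0.0449; -0.1301 -0.0303]  nu=[-2.6099, 0.5801]  x^+=[4.1148, 0.3381]  P^+=[0.1626 0.0319; 0.0319 0.3133]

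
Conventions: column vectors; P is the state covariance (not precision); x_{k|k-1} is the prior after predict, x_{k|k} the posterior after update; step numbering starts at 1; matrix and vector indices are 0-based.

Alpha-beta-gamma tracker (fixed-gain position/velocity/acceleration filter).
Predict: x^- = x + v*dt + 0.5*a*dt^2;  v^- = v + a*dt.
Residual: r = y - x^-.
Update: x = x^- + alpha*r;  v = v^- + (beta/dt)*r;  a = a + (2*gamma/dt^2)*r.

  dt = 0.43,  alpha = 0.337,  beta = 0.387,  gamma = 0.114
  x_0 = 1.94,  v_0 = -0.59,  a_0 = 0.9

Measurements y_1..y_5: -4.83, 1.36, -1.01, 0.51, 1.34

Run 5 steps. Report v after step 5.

step 1: x_pred=1.7695  r=-6.5995  x^+=-0.4545  v^+=-6.1426  a^+=-7.2378
step 2: x_pred=-3.7650  r=5.1250  x^+=-2.0379  v^+=-4.6424  a^+=-0.9183
step 3: x_pred=-4.1190  r=3.1090  x^+=-3.0712  v^+=-2.2391  a^+=2.9154
step 4: x_pred=-3.7645  r=4.2745  x^+=-2.3240  v^+=2.8616  a^+=8.1863
step 5: x_pred=-0.3367  r=1.6767  x^+=0.2283  v^+=7.8907  a^+=10.2539

v_post = 7.8907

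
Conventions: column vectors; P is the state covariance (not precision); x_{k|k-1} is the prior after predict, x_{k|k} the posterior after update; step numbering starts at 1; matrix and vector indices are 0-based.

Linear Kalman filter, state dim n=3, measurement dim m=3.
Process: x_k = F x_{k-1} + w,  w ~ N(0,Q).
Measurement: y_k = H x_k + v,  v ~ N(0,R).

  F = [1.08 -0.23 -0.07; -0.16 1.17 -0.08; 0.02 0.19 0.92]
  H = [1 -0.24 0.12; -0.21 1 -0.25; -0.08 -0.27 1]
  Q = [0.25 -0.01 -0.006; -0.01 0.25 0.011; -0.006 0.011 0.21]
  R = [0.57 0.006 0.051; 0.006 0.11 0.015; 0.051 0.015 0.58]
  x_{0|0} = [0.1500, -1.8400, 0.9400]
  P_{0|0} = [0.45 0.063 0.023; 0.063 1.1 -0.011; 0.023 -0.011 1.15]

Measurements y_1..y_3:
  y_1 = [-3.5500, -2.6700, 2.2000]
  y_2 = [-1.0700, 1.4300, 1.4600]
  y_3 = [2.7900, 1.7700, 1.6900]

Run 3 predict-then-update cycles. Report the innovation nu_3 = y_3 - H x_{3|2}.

innov = [5.1847, 0.8934, 0.8149]

step 1: x^-=[0.5194, -2.2520, 0.5182]  P^-=[0.8036 -0.2964 -0.0805; -0.2964 1.7537 0.1539; -0.0805 0.1539 1.2207]  S=[1.6063 -0.8818 0.1996; -0.8818 2.0146 -0.5637; 0.1996 -0.5637 1.8507]  K=[0.5455 -0.0092 -0.0966; 0.0696 0.9466 0.1209; 0.0018 0.1239 0.6782]  nu=[-4.6721, -0.1794, 1.1153]  x^+=[-2.1354, -2.6119, 1.2437]  P^+=[0.3213 0.0725 0.0170; 0.0725 0.1555 0.1357; 0.0170 0.1357 0.4333]
step 2: x^-=[-1.7925, -2.8137, 0.6053]  P^-=[0.6009 -0.0205 -0.0329; -0.0205 0.4218 0.1536; -0.0329 0.1536 0.6311]  S=[1.1974 -0.2252 0.0367; -0.2252 0.5261 -0.0758; 0.0367 -0.0758 1.1671]  K=[0.4932 -0.0643 -0.0843; 0.0566 0.7732 0.0839; 0.0045 0.0811 0.5126]  nu=[-0.0254, 4.0186, -0.0484]  x^+=[-2.0594, 0.2881, 0.9061]  P^+=[0.2888 0.0588 0.0143; 0.0588 0.1244 0.1014; 0.0143 0.1014 0.3273]
step 3: x^-=[-2.3538, 0.5941, 0.8472]  P^-=[0.5669 -0.0225 -0.0231; -0.0225 0.3891 0.1188; -0.0231 0.1188 0.5280]  S=[1.1654 -0.2182 0.0446; -0.2182 0.5048 -0.0808; 0.0446 -0.0808 1.0786]  K=[0.4777 -0.0759 -0.0833; 0.0514 0.7547 0.0688; 0.0034 0.0594 0.4659]  nu=[5.1847, 0.8934, 0.8149]  x^+=[-0.0126, 1.5911, 1.2974]  P^+=[0.2793 0.0550 0.0121; 0.0550 0.1185 0.0902; 0.0121 0.0902 0.2966]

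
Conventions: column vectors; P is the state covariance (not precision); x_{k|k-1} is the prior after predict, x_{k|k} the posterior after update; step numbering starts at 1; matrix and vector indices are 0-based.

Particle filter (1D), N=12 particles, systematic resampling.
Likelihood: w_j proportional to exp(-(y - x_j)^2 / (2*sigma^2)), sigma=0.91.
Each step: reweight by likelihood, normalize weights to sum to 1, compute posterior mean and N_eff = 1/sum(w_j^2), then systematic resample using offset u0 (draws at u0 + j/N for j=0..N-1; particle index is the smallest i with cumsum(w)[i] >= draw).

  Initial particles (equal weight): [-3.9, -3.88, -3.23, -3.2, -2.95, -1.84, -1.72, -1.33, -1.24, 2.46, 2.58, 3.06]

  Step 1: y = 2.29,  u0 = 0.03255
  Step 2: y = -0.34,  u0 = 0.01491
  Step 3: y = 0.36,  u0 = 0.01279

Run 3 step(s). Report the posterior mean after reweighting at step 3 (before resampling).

post_mean = 2.4921

step 1: w=[0.0000, 0.0000, 0.0000, 0.0000, 0.0000, 0.0000, 0.0000, 0.0001, 0.0002, 0.3732, 0.3610, 0.2655]  mean=2.6612  Neff=2.9409  idx=[9, 9, 9, 9, 9, 10, 10, 10, 10, 11, 11, 11]
step 2: w=[0.1256, 0.1256, 0.1256, 0.1256, 0.1256, 0.0830, 0.0830, 0.0830, 0.0830, 0.0133, 0.0133, 0.0133]  mean=2.5238  Neff=9.3464  idx=[0, 0, 1, 2, 2, 3, 4, 4, 5, 6, 7, 8]
step 3: w=[0.0915, 0.0915, 0.0915, 0.0915, 0.0915, 0.0915, 0.0915, 0.0915, 0.0669, 0.0669, 0.0669, 0.0669]  mean=2.4921  Neff=11.7720  idx=[0, 1, 1, 2, 3, 4, 5, 6, 7, 8, 9, 10]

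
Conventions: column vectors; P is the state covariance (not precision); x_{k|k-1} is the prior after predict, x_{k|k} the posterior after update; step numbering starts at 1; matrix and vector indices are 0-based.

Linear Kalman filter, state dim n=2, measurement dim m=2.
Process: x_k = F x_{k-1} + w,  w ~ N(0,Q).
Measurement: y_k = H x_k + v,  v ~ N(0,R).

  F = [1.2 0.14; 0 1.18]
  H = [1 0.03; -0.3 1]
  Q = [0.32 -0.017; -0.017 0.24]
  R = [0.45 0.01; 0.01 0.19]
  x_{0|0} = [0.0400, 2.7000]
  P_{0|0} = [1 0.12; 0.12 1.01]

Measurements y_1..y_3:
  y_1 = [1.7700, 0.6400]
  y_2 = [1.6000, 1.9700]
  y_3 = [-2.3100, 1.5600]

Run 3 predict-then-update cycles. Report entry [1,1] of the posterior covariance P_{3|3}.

step 1: x^-=[0.4260, 3.1860]  P^-=[1.8201 0.3198; 0.3198 1.6463]  S=[2.2908 -0.1698; -0.1698 1.8083]  K=[0.7950 -0.0505; 0.2263 0.8786]  nu=[1.2484, -2.4182]  x^+=[1.5406, 1.3438]  P^+=[0.3541 0.1046; 0.1046 0.2006]
step 2: x^-=[2.0368, 1.5856]  P^-=[0.8690 0.1642; 0.1642 0.5193]  S=[1.3293 -0.0724; -0.0724 0.6890]  K=[0.6535 -0.0714; 0.1734 0.7004]  nu=[-0.4844, 0.9954]  x^+=[1.6492, 2.1989]  P^+=[0.2910 0.0803; 0.0803 0.1589]
step 3: x^-=[2.2869, 2.5947]  P^-=[0.7691 0.1229; 0.1229 0.4612]  S=[1.2269 -0.0851; -0.0851 0.6467]  K=[0.6240 -0.0846; 0.1584 0.6770]  nu=[-4.6747, -0.3486]  x^+=[-0.6006, 1.6181]  P^+=[0.2777 0.0735; 0.0735 0.1523]

P_post[1,1] = 0.1523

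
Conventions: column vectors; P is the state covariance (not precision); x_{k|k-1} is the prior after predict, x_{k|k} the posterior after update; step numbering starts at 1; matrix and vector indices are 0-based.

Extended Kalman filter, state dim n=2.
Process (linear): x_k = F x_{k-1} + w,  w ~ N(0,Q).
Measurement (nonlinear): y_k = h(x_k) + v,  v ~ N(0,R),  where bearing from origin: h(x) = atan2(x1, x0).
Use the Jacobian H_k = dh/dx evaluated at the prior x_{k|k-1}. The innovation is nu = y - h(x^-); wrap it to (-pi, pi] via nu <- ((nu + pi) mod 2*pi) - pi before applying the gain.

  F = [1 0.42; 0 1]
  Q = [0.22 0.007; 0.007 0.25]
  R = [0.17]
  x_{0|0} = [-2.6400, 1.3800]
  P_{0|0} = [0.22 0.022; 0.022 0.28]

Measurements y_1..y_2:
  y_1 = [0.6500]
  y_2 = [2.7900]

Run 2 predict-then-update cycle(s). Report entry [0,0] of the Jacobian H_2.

step 1: x^-=[-2.0604, 1.3800]  P^-=[0.5079 0.1466; 0.1466 0.5300]  H_jac=[-0.2244 -0.3350]  S=[0.2771]  K=[-0.5885; -0.7595]  nu=[-1.9014]  x^+=[-0.9414, 2.8242]  P^+=[0.4119 0.0227; 0.0227 0.3701]
step 2: x^-=[0.2448, 2.8242]  P^-=[0.7163 0.1852; 0.1852 0.6201]  H_jac=[-0.3514 0.0305]  S=[0.2551]  K=[-0.9648; -0.1811]  nu=[1.3057]  x^+=[-1.0149, 2.5877]  P^+=[0.4789 0.1406; 0.1406 0.6118]

H_jac[0,0] = -0.3514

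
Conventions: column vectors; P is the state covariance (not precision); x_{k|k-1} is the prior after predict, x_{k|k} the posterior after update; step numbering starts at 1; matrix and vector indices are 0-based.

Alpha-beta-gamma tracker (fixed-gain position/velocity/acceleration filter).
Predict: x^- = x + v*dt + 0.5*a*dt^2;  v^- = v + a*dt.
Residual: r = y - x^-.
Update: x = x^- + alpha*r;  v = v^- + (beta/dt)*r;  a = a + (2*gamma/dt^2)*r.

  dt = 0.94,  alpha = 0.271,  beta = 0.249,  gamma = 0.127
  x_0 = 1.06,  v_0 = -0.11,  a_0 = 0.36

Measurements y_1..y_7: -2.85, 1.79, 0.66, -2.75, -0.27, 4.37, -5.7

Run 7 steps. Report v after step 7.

step 1: x_pred=1.1156  r=-3.9656  x^+=0.0410  v^+=-0.8221  a^+=-0.7800
step 2: x_pred=-1.0764  r=2.8664  x^+=-0.2996  v^+=-0.7960  a^+=0.0440
step 3: x_pred=-1.0284  r=1.6884  x^+=-0.5708  v^+=-0.3074  a^+=0.5293
step 4: x_pred=-0.6259  r=-2.1241  x^+=-1.2015  v^+=-0.3725  a^+=-0.0813
step 5: x_pred=-1.5875  r=1.3175  x^+=-1.2305  v^+=-0.0998  a^+=0.2975
step 6: x_pred=-1.1929  r=5.5629  x^+=0.3146  v^+=1.6534  a^+=1.8966
step 7: x_pred=2.7067  r=-8.4067  x^+=0.4285  v^+=1.2093  a^+=-0.5200

v_post = 1.2093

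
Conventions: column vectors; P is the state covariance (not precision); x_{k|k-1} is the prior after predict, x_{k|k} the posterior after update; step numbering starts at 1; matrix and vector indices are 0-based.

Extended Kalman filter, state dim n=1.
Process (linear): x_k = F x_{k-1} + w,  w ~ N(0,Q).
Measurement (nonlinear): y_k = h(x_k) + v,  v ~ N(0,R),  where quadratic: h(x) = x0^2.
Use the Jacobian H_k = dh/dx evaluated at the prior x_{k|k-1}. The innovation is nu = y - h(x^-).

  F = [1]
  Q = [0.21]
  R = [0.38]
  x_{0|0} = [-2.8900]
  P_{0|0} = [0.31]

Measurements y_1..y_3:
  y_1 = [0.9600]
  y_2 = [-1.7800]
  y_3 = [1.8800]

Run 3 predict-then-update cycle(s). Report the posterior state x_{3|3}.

x_post = [-1.0968]

step 1: x^-=[-2.8900]  P^-=[0.5200]  H_jac=[-5.7800]  S=[17.7524]  K=[-0.1693]  nu=[-7.3921]  x^+=[-1.6385]  P^+=[0.0111]
step 2: x^-=[-1.6385]  P^-=[0.2211]  H_jac=[-3.2769]  S=[2.7546]  K=[-0.2631]  nu=[-4.4646]  x^+=[-0.4640]  P^+=[0.0305]
step 3: x^-=[-0.4640]  P^-=[0.2405]  H_jac=[-0.9280]  S=[0.5871]  K=[-0.3801]  nu=[1.6647]  x^+=[-1.0968]  P^+=[0.1557]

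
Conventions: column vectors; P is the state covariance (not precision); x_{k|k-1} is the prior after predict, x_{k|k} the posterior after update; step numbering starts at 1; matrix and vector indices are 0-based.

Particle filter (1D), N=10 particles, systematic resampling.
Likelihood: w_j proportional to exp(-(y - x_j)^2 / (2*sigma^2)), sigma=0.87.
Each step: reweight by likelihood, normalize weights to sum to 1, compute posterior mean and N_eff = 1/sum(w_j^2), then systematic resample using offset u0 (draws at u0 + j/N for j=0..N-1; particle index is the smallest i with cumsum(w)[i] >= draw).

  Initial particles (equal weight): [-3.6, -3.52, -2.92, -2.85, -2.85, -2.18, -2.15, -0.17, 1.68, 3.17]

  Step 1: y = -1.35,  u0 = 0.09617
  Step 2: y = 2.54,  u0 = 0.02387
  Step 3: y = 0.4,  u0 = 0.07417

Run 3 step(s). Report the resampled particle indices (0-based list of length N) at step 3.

resampled_idx = [0, 1, 2, 3, 4, 5, 6, 7, 8, 9]

step 1: w=[0.0146, 0.0184, 0.0811, 0.0935, 0.0935, 0.2622, 0.2709, 0.1648, 0.0010, 0.0000]  mean=-2.0677  Neff=5.1570  idx=[2, 3, 4, 5, 5, 6, 6, 6, 7, 7]
step 2: w=[0.0000, 0.0000, 0.0000, 0.0000, 0.0000, 0.0000, 0.0000, 0.0000, 0.4999, 0.4999]  mean=-0.1703  Neff=2.0006  idx=[8, 8, 8, 8, 8, 9, 9, 9, 9, 9]
step 3: w=[0.1000, 0.1000, 0.1000, 0.1000, 0.1000, 0.1000, 0.1000, 0.1000, 0.1000, 0.1000]  mean=-0.1700  Neff=10.0000  idx=[0, 1, 2, 3, 4, 5, 6, 7, 8, 9]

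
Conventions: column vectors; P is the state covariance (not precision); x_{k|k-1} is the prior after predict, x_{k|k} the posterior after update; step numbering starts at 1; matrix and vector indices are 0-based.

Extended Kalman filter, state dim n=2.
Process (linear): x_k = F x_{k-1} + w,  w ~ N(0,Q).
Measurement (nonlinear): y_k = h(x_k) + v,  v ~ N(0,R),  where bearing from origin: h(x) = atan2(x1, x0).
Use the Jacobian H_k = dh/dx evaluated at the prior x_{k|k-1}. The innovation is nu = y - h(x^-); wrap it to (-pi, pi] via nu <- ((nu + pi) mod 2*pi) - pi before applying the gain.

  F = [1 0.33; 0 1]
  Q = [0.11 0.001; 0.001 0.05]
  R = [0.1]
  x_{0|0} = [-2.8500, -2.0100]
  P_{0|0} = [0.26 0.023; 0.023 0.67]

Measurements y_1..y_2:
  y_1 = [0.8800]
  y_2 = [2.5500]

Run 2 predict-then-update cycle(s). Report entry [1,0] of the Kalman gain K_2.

step 1: x^-=[-3.5133, -2.0100]  P^-=[0.4581 0.2451; 0.2451 0.7200]  H_jac=[0.1227 -0.2144]  S=[0.1271]  K=[0.0287; -0.9781]  nu=[-2.7813]  x^+=[-3.5931, 0.7104]  P^+=[0.4580 0.2487; 0.2487 0.5984]
step 2: x^-=[-3.3587, 0.7104]  P^-=[0.7973 0.4471; 0.4471 0.6484]  H_jac=[-0.0603 -0.2850]  S=[0.1709]  K=[-1.0267; -1.2388]  nu=[-0.3831]  x^+=[-2.9653, 1.1851]  P^+=[0.6171 0.2297; 0.2297 0.3861]

K[1,0] = -1.2388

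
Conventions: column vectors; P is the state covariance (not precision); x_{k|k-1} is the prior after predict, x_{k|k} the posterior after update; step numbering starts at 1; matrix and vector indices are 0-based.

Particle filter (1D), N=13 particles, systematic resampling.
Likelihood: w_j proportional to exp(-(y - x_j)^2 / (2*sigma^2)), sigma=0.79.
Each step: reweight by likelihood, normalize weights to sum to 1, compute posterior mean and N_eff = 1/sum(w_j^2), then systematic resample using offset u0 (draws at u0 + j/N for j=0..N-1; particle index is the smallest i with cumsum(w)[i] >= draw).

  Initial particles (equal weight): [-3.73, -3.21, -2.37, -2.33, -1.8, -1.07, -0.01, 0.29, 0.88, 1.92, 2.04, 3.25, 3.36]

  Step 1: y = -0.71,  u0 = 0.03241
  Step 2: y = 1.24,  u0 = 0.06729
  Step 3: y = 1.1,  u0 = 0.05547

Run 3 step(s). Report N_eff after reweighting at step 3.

N_eff = 11.4105

step 1: w=[0.0002, 0.0024, 0.0394, 0.0438, 0.1384, 0.3232, 0.2421, 0.1609, 0.0473, 0.0014, 0.0008, 0.0000, 0.0000]  mean=-0.7087  Neff=4.6768  idx=[2, 4, 4, 5, 5, 5, 5, 6, 6, 6, 7, 7, 8]
step 2: w=[0.0000, 0.0002, 0.0002, 0.0050, 0.0050, 0.0050, 0.0050, 0.1026, 0.1026, 0.1026, 0.1741, 0.1741, 0.3234]  mean=0.3604  Neff=5.0772  idx=[7, 8, 8, 9, 10, 10, 11, 11, 12, 12, 12, 12, 12]
step 3: w=[0.0430, 0.0430, 0.0430, 0.0430, 0.0682, 0.0682, 0.0682, 0.0682, 0.1110, 0.1110, 0.1110, 0.1110, 0.1110]  mean=0.5659  Neff=11.4105  idx=[1, 3, 4, 5, 6, 7, 8, 9, 10, 10, 11, 12, 12]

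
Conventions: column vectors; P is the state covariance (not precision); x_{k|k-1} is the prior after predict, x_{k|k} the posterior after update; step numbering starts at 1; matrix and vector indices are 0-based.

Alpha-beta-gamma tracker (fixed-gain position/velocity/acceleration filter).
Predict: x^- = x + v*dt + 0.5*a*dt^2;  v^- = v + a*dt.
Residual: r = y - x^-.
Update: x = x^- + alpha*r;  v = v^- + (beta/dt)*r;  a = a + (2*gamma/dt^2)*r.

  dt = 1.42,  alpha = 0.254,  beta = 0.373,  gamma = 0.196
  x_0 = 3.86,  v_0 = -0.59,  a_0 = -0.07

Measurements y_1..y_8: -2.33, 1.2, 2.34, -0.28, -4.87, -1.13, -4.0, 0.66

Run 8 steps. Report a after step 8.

a_post = -2.1517

step 1: x_pred=2.9516  r=-5.2816  x^+=1.6101  v^+=-2.0768  a^+=-1.0968
step 2: x_pred=-2.4447  r=3.6447  x^+=-1.5189  v^+=-2.6768  a^+=-0.3882
step 3: x_pred=-5.7114  r=8.0514  x^+=-3.6664  v^+=-1.1132  a^+=1.1770
step 4: x_pred=-4.0604  r=3.7804  x^+=-3.1002  v^+=1.5512  a^+=1.9119
step 5: x_pred=1.0301  r=-5.9001  x^+=-0.4685  v^+=2.7163  a^+=0.7649
step 6: x_pred=4.1599  r=-5.2899  x^+=2.8163  v^+=2.4130  a^+=-0.2635
step 7: x_pred=5.9771  r=-9.9771  x^+=3.4429  v^+=-0.5818  a^+=-2.2031
step 8: x_pred=0.3956  r=0.2644  x^+=0.4627  v^+=-3.6407  a^+=-2.1517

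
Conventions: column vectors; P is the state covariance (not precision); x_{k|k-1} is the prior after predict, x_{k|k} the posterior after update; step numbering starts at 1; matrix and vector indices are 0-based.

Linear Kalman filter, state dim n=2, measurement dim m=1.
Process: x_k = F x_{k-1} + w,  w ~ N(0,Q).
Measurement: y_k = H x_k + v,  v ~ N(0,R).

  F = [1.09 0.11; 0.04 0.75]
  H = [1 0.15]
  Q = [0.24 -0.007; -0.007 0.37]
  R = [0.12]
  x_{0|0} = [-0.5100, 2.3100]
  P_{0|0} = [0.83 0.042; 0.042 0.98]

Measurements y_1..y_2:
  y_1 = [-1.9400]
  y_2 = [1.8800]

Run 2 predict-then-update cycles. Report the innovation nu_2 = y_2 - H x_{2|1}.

innov = [3.7545]

step 1: x^-=[-0.3018, 1.7121]  P^-=[1.2481 0.1446; 0.1446 0.9251]  S=[1.4322]  K=[0.8865; 0.1978]  nu=[-1.8950]  x^+=[-1.9818, 1.3372]  P^+=[0.1224 -0.1066; -0.1066 0.8691]
step 2: x^-=[-2.0131, 0.9237]  P^-=[0.3703 -0.0176; -0.0176 0.8526]  S=[0.5043]  K=[0.7292; 0.2187]  nu=[3.7545]  x^+=[0.7248, 1.7449]  P^+=[0.1022 -0.0980; -0.0980 0.8285]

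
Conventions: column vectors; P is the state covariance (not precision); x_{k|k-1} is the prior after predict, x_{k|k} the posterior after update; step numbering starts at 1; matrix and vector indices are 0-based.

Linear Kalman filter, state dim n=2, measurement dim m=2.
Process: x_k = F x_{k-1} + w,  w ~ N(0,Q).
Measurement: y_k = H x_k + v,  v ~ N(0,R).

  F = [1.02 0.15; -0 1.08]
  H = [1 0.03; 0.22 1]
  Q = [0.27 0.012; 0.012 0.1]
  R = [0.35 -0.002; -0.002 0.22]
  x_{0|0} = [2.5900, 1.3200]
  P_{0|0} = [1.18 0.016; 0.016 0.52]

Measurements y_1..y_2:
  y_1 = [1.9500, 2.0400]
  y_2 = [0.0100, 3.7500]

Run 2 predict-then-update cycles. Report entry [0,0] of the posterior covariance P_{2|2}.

step 1: x^-=[2.8398, 1.4256]  P^-=[1.5143 0.1139; 0.1139 0.7065]  S=[1.8717 0.4670; 0.4670 1.0499]  K=[0.7926 0.0733; -0.1144 0.7477]  nu=[-0.9326, -0.0104]  x^+=[2.0999, 1.5245]  P^+=[0.2787 -0.0468; -0.0468 0.1750]
step 2: x^-=[2.3706, 1.6465]  P^-=[0.5495 -0.0112; -0.0112 0.3041]  S=[0.8991 0.1168; 0.1168 0.5458]  K=[0.6014 0.0724; -0.0762 0.5690]  nu=[-2.4100, 1.5820]  x^+=[1.0357, 2.7302]  P^+=[0.2113 -0.0318; -0.0318 0.1323]

P_post[0,0] = 0.2113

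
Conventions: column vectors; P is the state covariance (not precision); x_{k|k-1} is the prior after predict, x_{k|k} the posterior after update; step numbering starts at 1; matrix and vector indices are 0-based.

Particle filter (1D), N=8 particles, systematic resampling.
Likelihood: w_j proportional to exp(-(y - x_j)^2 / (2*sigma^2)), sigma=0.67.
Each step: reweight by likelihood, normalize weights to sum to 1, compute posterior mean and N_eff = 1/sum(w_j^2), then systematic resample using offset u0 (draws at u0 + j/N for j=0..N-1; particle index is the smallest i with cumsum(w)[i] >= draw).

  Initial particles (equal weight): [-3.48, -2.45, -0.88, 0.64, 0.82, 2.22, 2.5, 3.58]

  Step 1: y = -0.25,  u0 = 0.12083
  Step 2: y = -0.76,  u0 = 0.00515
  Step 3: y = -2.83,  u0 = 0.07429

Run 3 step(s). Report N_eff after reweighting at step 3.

step 1: w=[0.0000, 0.0034, 0.4790, 0.3084, 0.2082, 0.0008, 0.0002, 0.0000]  mean=-0.0595  Neff=2.7181  idx=[2, 2, 2, 3, 3, 3, 4, 4]
step 2: w=[0.2882, 0.2882, 0.2882, 0.0330, 0.0330, 0.0330, 0.0182, 0.0182]  mean=-0.6678  Neff=3.9503  idx=[0, 0, 0, 1, 1, 2, 2, 3]
step 3: w=[0.1429, 0.1429, 0.1429, 0.1429, 0.1429, 0.1429, 0.1429, 0.0000]  mean=-0.8800  Neff=7.0002  idx=[0, 1, 2, 3, 4, 4, 5, 6]

N_eff = 7.0002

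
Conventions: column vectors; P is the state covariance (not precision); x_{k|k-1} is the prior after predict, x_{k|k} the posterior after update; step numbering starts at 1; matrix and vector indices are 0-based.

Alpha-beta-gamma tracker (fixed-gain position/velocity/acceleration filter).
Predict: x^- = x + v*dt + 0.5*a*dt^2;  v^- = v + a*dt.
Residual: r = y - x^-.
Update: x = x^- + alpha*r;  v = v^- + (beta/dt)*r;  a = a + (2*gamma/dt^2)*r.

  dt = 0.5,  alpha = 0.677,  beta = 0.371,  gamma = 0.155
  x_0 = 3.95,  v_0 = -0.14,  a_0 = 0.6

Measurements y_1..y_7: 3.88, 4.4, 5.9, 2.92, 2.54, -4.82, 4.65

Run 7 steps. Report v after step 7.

step 1: x_pred=3.9550  r=-0.0750  x^+=3.9042  v^+=0.1043  a^+=0.5070
step 2: x_pred=4.0198  r=0.3802  x^+=4.2772  v^+=0.6400  a^+=0.9785
step 3: x_pred=4.7195  r=1.1805  x^+=5.5187  v^+=2.0052  a^+=2.4423
step 4: x_pred=6.8266  r=-3.9066  x^+=4.1818  v^+=0.3276  a^+=-2.4018
step 5: x_pred=4.0454  r=-1.5054  x^+=3.0262  v^+=-1.9903  a^+=-4.2685
step 6: x_pred=1.4975  r=-6.3175  x^+=-2.7794  v^+=-8.8122  a^+=-12.1023
step 7: x_pred=-8.6983  r=13.3483  x^+=0.3385  v^+=-4.9589  a^+=4.4496

v_post = -4.9589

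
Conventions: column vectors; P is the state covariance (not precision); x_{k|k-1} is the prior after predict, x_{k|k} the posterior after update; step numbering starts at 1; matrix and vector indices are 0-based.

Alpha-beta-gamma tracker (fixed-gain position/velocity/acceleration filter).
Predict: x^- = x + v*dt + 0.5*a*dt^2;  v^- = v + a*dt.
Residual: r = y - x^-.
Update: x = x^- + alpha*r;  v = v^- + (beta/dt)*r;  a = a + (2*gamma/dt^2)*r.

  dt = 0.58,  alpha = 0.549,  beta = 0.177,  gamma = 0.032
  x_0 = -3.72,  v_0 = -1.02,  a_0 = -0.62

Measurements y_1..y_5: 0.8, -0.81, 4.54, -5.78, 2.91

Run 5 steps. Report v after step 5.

v_post = 1.4177

step 1: x_pred=-4.4159  r=5.2159  x^+=-1.5524  v^+=0.2121  a^+=0.3723
step 2: x_pred=-1.3667  r=0.5567  x^+=-1.0611  v^+=0.5980  a^+=0.4782
step 3: x_pred=-0.6338  r=5.1738  x^+=2.2066  v^+=2.4543  a^+=1.4625
step 4: x_pred=3.8761  r=-9.6561  x^+=-1.4251  v^+=0.3558  a^+=-0.3745
step 5: x_pred=-1.2818  r=4.1918  x^+=1.0195  v^+=1.4177  a^+=0.4230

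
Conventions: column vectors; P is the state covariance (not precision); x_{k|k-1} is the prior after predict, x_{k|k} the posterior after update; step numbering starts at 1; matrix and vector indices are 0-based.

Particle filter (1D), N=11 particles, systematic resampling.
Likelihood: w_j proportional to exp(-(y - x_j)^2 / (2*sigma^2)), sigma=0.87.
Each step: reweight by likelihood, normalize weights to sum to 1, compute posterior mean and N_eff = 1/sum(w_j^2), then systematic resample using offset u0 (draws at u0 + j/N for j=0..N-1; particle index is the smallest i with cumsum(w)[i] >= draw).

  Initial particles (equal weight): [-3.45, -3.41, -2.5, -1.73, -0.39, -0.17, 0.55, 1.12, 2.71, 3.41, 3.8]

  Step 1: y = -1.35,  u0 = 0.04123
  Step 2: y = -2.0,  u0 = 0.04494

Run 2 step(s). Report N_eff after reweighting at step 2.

step 1: w=[0.0218, 0.0243, 0.1674, 0.3645, 0.2181, 0.1598, 0.0369, 0.0071, 0.0000, 0.0000, 0.0000]  mean=-1.2910  Neff=4.2285  idx=[1, 2, 3, 3, 3, 3, 4, 4, 4, 5, 5]
step 2: w=[0.0473, 0.1490, 0.1675, 0.1675, 0.1675, 0.1675, 0.0317, 0.0317, 0.0317, 0.0192, 0.0192]  mean=-1.7366  Neff=7.1200  idx=[0, 1, 2, 2, 3, 3, 4, 4, 5, 5, 8]

N_eff = 7.1200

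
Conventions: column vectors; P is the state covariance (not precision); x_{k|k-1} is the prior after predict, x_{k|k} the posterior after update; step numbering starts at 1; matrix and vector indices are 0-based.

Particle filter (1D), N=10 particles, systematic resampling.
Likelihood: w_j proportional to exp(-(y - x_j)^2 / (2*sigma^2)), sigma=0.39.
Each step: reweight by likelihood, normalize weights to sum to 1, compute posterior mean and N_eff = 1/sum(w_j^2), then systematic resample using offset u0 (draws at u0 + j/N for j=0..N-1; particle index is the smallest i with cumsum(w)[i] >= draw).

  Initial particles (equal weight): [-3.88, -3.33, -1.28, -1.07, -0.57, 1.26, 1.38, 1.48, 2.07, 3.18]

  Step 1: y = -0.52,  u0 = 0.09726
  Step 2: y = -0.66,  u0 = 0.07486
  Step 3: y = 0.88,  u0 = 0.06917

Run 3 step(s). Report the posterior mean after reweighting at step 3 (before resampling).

step 1: w=[0.0000, 0.0000, 0.0991, 0.2447, 0.6562, 0.0000, 0.0000, 0.0000, 0.0000, 0.0000]  mean=-0.7627  Neff=1.9990  idx=[2, 3, 3, 4, 4, 4, 4, 4, 4, 4]
step 2: w=[0.0343, 0.0698, 0.0698, 0.1180, 0.1180, 0.1180, 0.1180, 0.1180, 0.1180, 0.1180]  mean=-0.6641  Neff=9.2227  idx=[1, 3, 3, 4, 5, 6, 7, 8, 8, 9]
step 3: w=[0.0004, 0.1111, 0.1111, 0.1111, 0.1111, 0.1111, 0.1111, 0.1111, 0.1111, 0.1111]  mean=-0.5702  Neff=9.0075  idx=[1, 2, 3, 4, 5, 6, 7, 7, 8, 9]

post_mean = -0.5702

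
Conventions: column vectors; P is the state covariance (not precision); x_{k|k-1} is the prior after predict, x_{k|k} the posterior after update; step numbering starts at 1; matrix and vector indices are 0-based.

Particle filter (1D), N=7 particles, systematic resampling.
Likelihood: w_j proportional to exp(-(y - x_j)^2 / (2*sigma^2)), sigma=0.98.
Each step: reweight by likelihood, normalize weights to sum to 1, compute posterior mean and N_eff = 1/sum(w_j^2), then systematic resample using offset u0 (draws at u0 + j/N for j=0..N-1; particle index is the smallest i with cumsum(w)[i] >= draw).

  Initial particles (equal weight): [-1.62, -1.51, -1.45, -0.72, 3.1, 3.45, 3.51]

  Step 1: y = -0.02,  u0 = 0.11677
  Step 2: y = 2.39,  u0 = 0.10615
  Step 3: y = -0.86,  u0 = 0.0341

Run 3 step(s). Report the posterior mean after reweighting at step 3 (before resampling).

step 1: w=[0.1544, 0.1843, 0.2019, 0.4537, 0.0037, 0.0011, 0.0009]  mean=-1.1295  Neff=3.2850  idx=[0, 1, 2, 3, 3, 3, 3]
step 2: w=[0.0085, 0.0134, 0.0171, 0.2402, 0.2402, 0.2402, 0.2402]  mean=-0.7508  Neff=4.3220  idx=[3, 3, 4, 5, 5, 6, 6]
step 3: w=[0.1429, 0.1429, 0.1429, 0.1429, 0.1429, 0.1429, 0.1429]  mean=-0.7200  Neff=7.0000  idx=[0, 1, 2, 3, 4, 5, 6]

post_mean = -0.7200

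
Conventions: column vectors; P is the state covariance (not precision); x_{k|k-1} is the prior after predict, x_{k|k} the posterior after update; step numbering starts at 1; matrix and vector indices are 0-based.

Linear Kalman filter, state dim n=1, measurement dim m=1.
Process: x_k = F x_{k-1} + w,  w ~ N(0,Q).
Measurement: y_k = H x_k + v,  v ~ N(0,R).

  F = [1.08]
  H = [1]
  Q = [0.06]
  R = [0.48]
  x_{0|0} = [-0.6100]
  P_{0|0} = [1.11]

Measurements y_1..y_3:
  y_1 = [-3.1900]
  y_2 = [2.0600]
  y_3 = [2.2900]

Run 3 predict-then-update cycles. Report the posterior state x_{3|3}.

step 1: x^-=[-0.6588]  P^-=[1.3547]  S=[1.8347]  K=[0.7384]  nu=[-2.5312]  x^+=[-2.5278]  P^+=[0.3544]
step 2: x^-=[-2.7300]  P^-=[0.4734]  S=[0.9534]  K=[0.4965]  nu=[4.7900]  x^+=[-0.3516]  P^+=[0.2383]
step 3: x^-=[-0.3797]  P^-=[0.3380]  S=[0.8180]  K=[0.4132]  nu=[2.6697]  x^+=[0.7234]  P^+=[0.1983]

x_post = [0.7234]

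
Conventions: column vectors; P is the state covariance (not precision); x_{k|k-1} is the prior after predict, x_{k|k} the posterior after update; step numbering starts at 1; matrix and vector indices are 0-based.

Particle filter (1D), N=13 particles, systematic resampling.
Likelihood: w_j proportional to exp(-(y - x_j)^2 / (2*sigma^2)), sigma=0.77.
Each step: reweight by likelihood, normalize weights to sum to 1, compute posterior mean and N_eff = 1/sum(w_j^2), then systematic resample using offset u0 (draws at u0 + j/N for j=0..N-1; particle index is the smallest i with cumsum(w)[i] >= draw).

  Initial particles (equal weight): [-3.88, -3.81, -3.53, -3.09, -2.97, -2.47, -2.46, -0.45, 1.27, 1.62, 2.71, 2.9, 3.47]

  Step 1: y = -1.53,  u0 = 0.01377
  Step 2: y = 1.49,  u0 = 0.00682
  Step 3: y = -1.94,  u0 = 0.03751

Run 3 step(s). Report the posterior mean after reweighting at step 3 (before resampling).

step 1: w=[0.0056, 0.0074, 0.0203, 0.0760, 0.1029, 0.2807, 0.2851, 0.2211, 0.0008, 0.0001, 0.0000, 0.0000, 0.0000]  mean=-2.1548  Neff=4.4278  idx=[2, 3, 4, 5, 5, 5, 5, 6, 6, 6, 7, 7, 7]
step 2: w=[0.0000, 0.0000, 0.0000, 0.0000, 0.0000, 0.0000, 0.0000, 0.0000, 0.0000, 0.0000, 0.3333, 0.3333, 0.3333]  mean=-0.4502  Neff=3.0006  idx=[10, 10, 10, 10, 10, 11, 11, 11, 11, 12, 12, 12, 12]
step 3: w=[0.0769, 0.0769, 0.0769, 0.0769, 0.0769, 0.0769, 0.0769, 0.0769, 0.0769, 0.0769, 0.0769, 0.0769, 0.0769]  mean=-0.4500  Neff=13.0000  idx=[0, 1, 2, 3, 4, 5, 6, 7, 8, 9, 10, 11, 12]

post_mean = -0.4500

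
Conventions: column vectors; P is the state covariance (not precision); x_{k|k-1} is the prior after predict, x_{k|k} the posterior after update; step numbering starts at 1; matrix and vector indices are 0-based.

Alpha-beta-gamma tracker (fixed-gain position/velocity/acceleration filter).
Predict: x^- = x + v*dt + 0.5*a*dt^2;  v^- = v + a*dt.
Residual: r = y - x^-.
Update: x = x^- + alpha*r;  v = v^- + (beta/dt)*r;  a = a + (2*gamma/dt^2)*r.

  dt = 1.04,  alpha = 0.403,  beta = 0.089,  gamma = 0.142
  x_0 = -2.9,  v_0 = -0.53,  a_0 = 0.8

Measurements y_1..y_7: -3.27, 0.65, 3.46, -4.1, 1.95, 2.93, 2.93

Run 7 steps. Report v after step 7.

step 1: x_pred=-3.0186  r=-0.2514  x^+=-3.1199  v^+=0.2805  a^+=0.7340
step 2: x_pred=-2.4313  r=3.0813  x^+=-1.1895  v^+=1.3075  a^+=1.5430
step 3: x_pred=1.0048  r=2.4552  x^+=1.9942  v^+=3.1224  a^+=2.1877
step 4: x_pred=6.4246  r=-10.5246  x^+=2.1832  v^+=4.4969  a^+=-0.5758
step 5: x_pred=6.5486  r=-4.5986  x^+=4.6954  v^+=3.5046  a^+=-1.7833
step 6: x_pred=7.3758  r=-4.4458  x^+=5.5841  v^+=1.2696  a^+=-2.9506
step 7: x_pred=5.3088  r=-2.3788  x^+=4.3501  v^+=-2.0026  a^+=-3.5752

v_post = -2.0026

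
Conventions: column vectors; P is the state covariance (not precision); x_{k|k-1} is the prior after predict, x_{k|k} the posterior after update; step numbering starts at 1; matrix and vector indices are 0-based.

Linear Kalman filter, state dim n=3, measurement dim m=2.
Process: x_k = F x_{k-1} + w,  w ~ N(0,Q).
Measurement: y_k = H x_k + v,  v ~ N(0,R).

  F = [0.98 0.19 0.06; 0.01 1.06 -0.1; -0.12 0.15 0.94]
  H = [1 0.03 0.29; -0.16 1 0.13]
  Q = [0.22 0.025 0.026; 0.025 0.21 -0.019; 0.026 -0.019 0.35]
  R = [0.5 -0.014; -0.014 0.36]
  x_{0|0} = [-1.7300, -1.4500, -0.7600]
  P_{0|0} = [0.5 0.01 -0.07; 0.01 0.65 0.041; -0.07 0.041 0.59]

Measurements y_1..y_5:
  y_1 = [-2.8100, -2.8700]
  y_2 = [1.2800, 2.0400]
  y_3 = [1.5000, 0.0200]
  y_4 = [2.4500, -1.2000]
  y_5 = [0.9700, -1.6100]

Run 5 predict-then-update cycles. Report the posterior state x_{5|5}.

x_post = [0.9200, -1.1642, 0.7949]

step 1: x^-=[-2.0165, -1.4783, -0.7243]  P^-=[0.7222 0.1763 -0.0360; 0.1763 0.9380 0.0658; -0.0360 0.0658 0.9201]  S=[1.2913 0.1251; 0.1251 1.2942]  K=[0.5563 -0.0104; 0.1054 0.6994; 0.1675 0.1315]  nu=[-0.5391, -1.6202]  x^+=[-2.2995, -2.6682, -1.0277]  P^+=[0.3239 0.0615 -0.1635; 0.0615 0.2722 -0.0924; -0.1635 -0.0924 0.8560]
step 2: x^-=[-2.8222, -2.7485, -1.0903]  P^-=[0.5455 0.1537 -0.1152; 0.1537 0.5456 -0.1585; -0.1152 -0.1585 1.1258]  S=[1.0803 0.0543; 0.0543 0.8530]  K=[0.4768 0.0300; 0.0857 0.5812; 0.1914 -0.0049]  nu=[4.5008, 4.4787]  x^+=[-0.5419, 0.2402, -0.2507]  P^+=[0.2976 0.0795 -0.2139; 0.0795 0.2441 -0.1799; -0.2139 -0.1799 1.0863]
step 3: x^-=[-0.5005, 0.2742, -0.1346]  P^-=[0.5189 0.1662 -0.1601; 0.1662 0.5355 -0.2737; -0.1601 -0.2737 1.3143]  S=[1.0423 0.0401; 0.0401 0.8133]  K=[0.4560 0.0541; 0.0764 0.5782; 0.2082 -0.1053]  nu=[2.0313, -0.3168]  x^+=[0.4087, 0.2463, 0.3217]  P^+=[0.2978 0.0936 -0.2530; 0.0936 0.2540 -0.2453; -0.2530 -0.2453 1.2618]
step 4: x^-=[0.4666, 0.2330, 0.2903]  P^-=[0.5193 0.1826 -0.1962; 0.1826 0.5625 -0.3555; -0.1962 -0.3555 1.4595]  S=[1.0335 0.0357; 0.0357 0.8177]  K=[0.4502 0.0709; 0.0728 0.5924; 0.2153 -0.1738]  nu=[1.8922, -1.3961]  x^+=[1.2196, -0.4563, 0.9403]  P^+=[0.3034 0.1047 -0.2841; 0.1047 0.2669 -0.2917; -0.2841 -0.2917 1.3895]
step 5: x^-=[1.1649, -0.5655, 0.6691]  P^-=[0.5249 0.1970 -0.2251; 0.1970 0.5885 -0.4130; -0.2251 -0.4130 1.5662]  S=[1.0313 0.0346; 0.0346 0.8273]  K=[0.4487 0.0825; 0.0717 0.6053; 0.2175 -0.2187]  nu=[-0.3720, -0.9451]  x^+=[0.9200, -1.1642, 0.7949]  P^+=[0.3091 0.1129 -0.3080; 0.1129 0.2770 -0.3236; -0.3080 -0.3236 1.4812]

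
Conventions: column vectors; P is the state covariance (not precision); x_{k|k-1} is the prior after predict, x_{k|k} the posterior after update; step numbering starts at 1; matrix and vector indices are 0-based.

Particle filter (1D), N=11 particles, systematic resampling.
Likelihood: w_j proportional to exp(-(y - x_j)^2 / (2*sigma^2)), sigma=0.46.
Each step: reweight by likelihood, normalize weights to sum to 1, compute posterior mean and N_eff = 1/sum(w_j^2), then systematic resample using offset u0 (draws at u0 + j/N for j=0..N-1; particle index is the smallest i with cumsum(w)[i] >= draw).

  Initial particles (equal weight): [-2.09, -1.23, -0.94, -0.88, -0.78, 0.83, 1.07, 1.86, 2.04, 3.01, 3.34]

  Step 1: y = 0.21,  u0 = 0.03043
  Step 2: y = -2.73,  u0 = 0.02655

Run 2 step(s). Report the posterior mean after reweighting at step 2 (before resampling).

post_mean = -0.8994

step 1: w=[0.0000, 0.0094, 0.0556, 0.0764, 0.1249, 0.5105, 0.2205, 0.0020, 0.0005, 0.0000, 0.0000]  mean=0.4358  Neff=2.9948  idx=[2, 3, 4, 5, 5, 5, 5, 5, 5, 6, 6]
step 2: w=[0.5435, 0.3244, 0.1322, 0.0000, 0.0000, 0.0000, 0.0000, 0.0000, 0.0000, 0.0000, 0.0000]  mean=-0.8994  Neff=2.3921  idx=[0, 0, 0, 0, 0, 0, 1, 1, 1, 1, 2]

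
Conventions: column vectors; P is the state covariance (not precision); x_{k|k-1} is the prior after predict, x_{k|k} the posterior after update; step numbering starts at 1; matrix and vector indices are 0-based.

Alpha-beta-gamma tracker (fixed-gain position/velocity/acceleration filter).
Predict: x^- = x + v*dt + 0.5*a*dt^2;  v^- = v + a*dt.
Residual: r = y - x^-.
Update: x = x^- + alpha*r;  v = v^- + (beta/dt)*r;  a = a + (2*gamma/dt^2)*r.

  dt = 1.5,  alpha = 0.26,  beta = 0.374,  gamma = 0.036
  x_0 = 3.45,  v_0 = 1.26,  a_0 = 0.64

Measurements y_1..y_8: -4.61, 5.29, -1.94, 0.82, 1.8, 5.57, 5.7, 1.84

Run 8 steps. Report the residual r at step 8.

step 1: x_pred=6.0600  r=-10.6700  x^+=3.2858  v^+=-0.4404  a^+=0.2986
step 2: x_pred=2.9611  r=2.3289  x^+=3.5666  v^+=0.5881  a^+=0.3731
step 3: x_pred=4.8685  r=-6.8085  x^+=3.0983  v^+=-0.5498  a^+=0.1552
step 4: x_pred=2.4482  r=-1.6282  x^+=2.0248  v^+=-0.7230  a^+=0.1031
step 5: x_pred=1.0564  r=0.7436  x^+=1.2497  v^+=-0.3829  a^+=0.1269
step 6: x_pred=0.8181  r=4.7519  x^+=2.0536  v^+=0.9923  a^+=0.2790
step 7: x_pred=3.8558  r=1.8442  x^+=4.3353  v^+=1.8705  a^+=0.3380
step 8: x_pred=7.5213  r=-5.6813  x^+=6.0442  v^+=0.9609  a^+=0.1562

resid = -5.6813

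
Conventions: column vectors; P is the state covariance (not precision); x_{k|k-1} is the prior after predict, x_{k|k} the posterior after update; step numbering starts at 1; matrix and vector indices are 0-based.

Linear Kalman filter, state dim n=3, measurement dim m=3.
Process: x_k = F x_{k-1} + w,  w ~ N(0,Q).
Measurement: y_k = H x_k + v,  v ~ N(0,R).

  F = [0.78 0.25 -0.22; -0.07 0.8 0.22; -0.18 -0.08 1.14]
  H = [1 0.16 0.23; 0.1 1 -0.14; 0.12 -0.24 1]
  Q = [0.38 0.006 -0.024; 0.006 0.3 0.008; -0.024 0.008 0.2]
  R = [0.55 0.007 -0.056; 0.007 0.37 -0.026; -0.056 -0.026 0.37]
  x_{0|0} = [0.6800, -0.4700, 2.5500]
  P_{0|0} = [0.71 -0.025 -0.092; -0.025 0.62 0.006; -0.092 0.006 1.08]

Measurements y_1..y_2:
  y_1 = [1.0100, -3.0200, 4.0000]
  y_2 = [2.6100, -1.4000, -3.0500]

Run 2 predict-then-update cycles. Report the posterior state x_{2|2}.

x_post = [1.4460, -1.4082, -0.8153]

step 1: x^-=[-0.1481, 0.1374, 2.8222]  P^-=[0.9242 0.0059 -0.4879; 0.0059 0.7603 0.2679; -0.4879 0.2679 1.6665]  S=[1.3789 0.2861 -0.0656; 0.2861 1.1120 -0.1938; -0.0656 -0.1938 1.8475]  K=[0.5876 -0.0340 -0.1875; 0.0037 0.6699 0.1170; -0.0343 0.1441 0.8494]  nu=[0.4870, -2.7475, 1.2285]  x^+=[0.0012, -1.5576, 3.4531]  P^+=[0.3812 -0.0645 -0.1626; -0.0645 0.2649 0.0970; -0.1626 0.0970 0.3552]
step 2: x^-=[-1.1481, -0.4865, 4.0610]  P^-=[0.6657 -0.0603 -0.2867; -0.0603 0.5350 0.2000; -0.2867 0.2000 0.7229]  S=[1.1311 0.1497 -0.0907; 0.1497 0.8657 -0.0705; -0.0907 -0.0705 0.9720]  K=[0.5157 -0.0480 -0.1532; -0.0061 0.5885 0.1084; -0.0437 0.1428 0.6653]  nu=[2.9020, -0.2302, -7.0899]  x^+=[1.4460, -1.4082, -0.8153]  P^+=[0.3341 -0.0631 -0.1396; -0.0631 0.2336 0.0888; -0.1396 0.0888 0.2829]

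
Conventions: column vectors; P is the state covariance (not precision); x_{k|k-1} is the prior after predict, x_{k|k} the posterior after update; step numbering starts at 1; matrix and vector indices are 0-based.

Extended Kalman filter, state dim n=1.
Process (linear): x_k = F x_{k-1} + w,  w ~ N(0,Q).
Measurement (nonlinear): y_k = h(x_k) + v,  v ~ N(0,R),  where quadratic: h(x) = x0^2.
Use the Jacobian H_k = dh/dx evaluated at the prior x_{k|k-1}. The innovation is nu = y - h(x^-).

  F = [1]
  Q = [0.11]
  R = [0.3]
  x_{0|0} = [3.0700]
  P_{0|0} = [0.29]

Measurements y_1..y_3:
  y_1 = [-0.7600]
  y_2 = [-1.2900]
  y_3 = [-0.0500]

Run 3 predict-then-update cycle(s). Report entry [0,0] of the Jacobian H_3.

step 1: x^-=[3.0700]  P^-=[0.4000]  H_jac=[6.1400]  S=[15.3798]  K=[0.1597]  nu=[-10.1849]  x^+=[1.4436]  P^+=[0.0078]
step 2: x^-=[1.4436]  P^-=[0.1178]  H_jac=[2.8872]  S=[1.2820]  K=[0.2653]  nu=[-3.3739]  x^+=[0.5485]  P^+=[0.0276]
step 3: x^-=[0.5485]  P^-=[0.1376]  H_jac=[1.0969]  S=[0.4655]  K=[0.3241]  nu=[-0.3508]  x^+=[0.4347]  P^+=[0.0887]

H_jac[0,0] = 1.0969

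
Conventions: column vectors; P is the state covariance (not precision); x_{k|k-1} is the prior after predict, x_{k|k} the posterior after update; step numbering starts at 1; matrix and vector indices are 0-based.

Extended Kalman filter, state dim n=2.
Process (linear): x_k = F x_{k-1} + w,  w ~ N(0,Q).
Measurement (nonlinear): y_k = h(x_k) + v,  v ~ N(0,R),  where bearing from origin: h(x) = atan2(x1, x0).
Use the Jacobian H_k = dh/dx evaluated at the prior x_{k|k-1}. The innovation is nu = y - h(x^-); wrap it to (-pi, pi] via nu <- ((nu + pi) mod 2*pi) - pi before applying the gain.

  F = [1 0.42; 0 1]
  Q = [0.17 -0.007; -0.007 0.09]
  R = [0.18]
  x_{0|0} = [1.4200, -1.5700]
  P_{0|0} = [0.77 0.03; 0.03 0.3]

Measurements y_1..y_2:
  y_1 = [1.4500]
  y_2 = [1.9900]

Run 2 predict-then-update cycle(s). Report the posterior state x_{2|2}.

step 1: x^-=[0.7606, -1.5700]  P^-=[1.0181 0.1490; 0.1490 0.3900]  H_jac=[0.5159 0.2499]  S=[0.5137]  K=[1.0949; 0.3394]  nu=[2.5697]  x^+=[3.5740, -0.6980]  P^+=[0.4023 -0.0419; -0.0419 0.3308]
step 2: x^-=[3.2809, -0.6980]  P^-=[0.5955 0.0901; 0.0901 0.4208]  H_jac=[0.0620 0.2916]  S=[0.2213]  K=[0.2856; 0.5797]  nu=[2.1996]  x^+=[3.9091, 0.5771]  P^+=[0.5774 0.0534; 0.0534 0.3465]

x_post = [3.9091, 0.5771]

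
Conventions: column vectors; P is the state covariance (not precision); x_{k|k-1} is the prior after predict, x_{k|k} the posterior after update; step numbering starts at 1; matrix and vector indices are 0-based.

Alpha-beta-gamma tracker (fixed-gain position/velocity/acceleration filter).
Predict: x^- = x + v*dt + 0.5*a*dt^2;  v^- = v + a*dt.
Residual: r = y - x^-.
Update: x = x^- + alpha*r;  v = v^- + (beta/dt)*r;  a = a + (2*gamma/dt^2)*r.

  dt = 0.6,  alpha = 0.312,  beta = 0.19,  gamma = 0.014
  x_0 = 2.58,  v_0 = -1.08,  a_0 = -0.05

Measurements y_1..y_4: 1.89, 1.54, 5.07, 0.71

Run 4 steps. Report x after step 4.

step 1: x_pred=1.9230  r=-0.0330  x^+=1.9127  v^+=-1.1205  a^+=-0.0526
step 2: x_pred=1.2310  r=0.3090  x^+=1.3274  v^+=-1.0541  a^+=-0.0285
step 3: x_pred=0.6898  r=4.3802  x^+=2.0564  v^+=0.3158  a^+=0.3122
step 4: x_pred=2.3021  r=-1.5921  x^+=1.8054  v^+=-0.0010  a^+=0.1883

x_post = 1.8054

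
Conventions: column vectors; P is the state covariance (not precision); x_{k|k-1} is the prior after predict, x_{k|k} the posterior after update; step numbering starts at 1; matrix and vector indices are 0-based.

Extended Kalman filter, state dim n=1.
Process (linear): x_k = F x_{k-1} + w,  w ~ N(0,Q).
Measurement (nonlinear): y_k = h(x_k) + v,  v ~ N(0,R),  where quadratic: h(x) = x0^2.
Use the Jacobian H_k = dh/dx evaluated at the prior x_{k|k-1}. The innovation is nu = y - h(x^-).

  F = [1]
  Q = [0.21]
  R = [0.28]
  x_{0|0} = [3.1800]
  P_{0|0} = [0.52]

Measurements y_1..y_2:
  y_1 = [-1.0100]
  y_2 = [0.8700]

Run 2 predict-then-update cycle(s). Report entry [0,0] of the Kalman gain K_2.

K[0,0] = 0.2993

step 1: x^-=[3.1800]  P^-=[0.7300]  H_jac=[6.3600]  S=[29.8082]  K=[0.1558]  nu=[-11.1224]  x^+=[1.4476]  P^+=[0.0069]
step 2: x^-=[1.4476]  P^-=[0.2169]  H_jac=[2.8952]  S=[2.0978]  K=[0.2993]  nu=[-1.2256]  x^+=[1.0808]  P^+=[0.0289]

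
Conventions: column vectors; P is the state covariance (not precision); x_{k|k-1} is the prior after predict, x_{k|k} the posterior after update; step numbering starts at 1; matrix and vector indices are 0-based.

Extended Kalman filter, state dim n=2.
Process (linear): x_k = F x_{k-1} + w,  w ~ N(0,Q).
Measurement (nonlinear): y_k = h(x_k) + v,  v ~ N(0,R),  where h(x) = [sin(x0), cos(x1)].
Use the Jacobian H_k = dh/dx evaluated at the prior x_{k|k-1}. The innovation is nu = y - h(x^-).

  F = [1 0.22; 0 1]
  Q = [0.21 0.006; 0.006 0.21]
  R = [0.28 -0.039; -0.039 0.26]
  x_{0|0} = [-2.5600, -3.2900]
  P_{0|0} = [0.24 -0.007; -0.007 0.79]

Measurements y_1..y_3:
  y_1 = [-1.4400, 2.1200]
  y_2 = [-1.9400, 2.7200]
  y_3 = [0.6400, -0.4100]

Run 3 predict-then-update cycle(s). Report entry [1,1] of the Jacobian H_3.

step 1: x^-=[-3.2838, -3.2900]  P^-=[0.4852 0.1728; 0.1728 1.0000]  H_jac=[-0.9899 0.0000; 0.0000 -0.1479]  S=[0.7554 -0.0137; -0.0137 0.2819]  K=[-0.6380 -0.1217; -0.2362 -0.5361]  nu=[-1.5817, 3.1090]  x^+=[-2.6530, -4.5831]  P^+=[0.1757 0.0457; 0.0457 0.8803]
step 2: x^-=[-3.6613, -4.5831]  P^-=[0.4484 0.2454; 0.2454 1.0903]  H_jac=[-0.8680 0.0000; 0.0000 -0.9917]  S=[0.6178 0.1722; 0.1722 1.3322]  K=[-0.6007 -0.1050; -0.1229 -0.7957]  nu=[-2.4366, 2.8489]  x^+=[-2.4968, -6.5505]  P^+=[0.1891 0.0039; 0.0039 0.2038]
step 3: x^-=[-3.9379, -6.5505]  P^-=[0.4106 0.0547; 0.0547 0.4138]  H_jac=[-0.6993 0.0000; 0.0000 0.2641]  S=[0.4808 -0.0491; -0.0491 0.2889]  K=[-0.6026 -0.0524; -0.0417 0.3713]  nu=[-0.0748, -1.3745]  x^+=[-3.8208, -7.0577]  P^+=[0.2383 0.0374; 0.0374 0.3716]

H_jac[1,1] = 0.2641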